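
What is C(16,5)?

4368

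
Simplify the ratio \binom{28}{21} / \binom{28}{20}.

8/21

C(n,k+1)/C(n,k) = (n−k)/(k+1) = (28−20)/(20+1) = 8/21.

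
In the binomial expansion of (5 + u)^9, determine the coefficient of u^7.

The general term is C(9,j)·(5)^j·(u)^(9-j); the u^7 term has j = 2.
C(9,2) = 36.
Coefficient = C(9,2) · 5^2 = 36 · 25 = 900.

900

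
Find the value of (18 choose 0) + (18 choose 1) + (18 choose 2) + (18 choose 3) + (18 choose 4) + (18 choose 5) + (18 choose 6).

31180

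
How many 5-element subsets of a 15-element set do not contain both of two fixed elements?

All 5-subsets: C(15,5) = 3003. Those containing both fixed elements: C(13,3) = 286.
3003 − 286 = 2717.

2717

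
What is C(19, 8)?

C(19,8) = (19·18·17·16·15·14·13·12) / 8! = 3047466240 / 40320 = 75582.

75582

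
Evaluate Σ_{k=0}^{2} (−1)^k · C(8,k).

21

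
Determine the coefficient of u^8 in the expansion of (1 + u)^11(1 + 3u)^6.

999570

Coefficient of u^8 = Σ_{j} C(11,j)·1^j·C(6,8-j)·3^(8-j) for j from 2 to 8.
= 40095 + 240570 + 400950 + 249480 + 62370 + 5940 + 165 = 999570.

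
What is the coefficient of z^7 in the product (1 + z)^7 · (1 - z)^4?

-6

Coefficient of z^7 = Σ_{j} C(7,j)·1^j·C(4,7-j)·(-1)^(7-j) for j from 3 to 7.
= 35 + (-140) + 126 + (-28) + 1 = -6.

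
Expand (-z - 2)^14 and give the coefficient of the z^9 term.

The general term is C(14,j)·(-z)^j·(-2)^(14-j); the z^9 term has j = 9.
C(14,9) = 2002.
Coefficient = C(14,9) · (-1)^9 · (-2)^5 = 2002 · (-1) · (-32) = 64064.

64064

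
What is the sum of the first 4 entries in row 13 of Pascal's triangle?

378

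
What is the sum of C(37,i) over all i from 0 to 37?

137438953472

The entries of row 37 sum to 2^37 = 137438953472.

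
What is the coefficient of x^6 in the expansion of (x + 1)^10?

210

The general term is C(10,j)·(x)^j·(1)^(10-j); the x^6 term has j = 6.
C(10,6) = 210.
Coefficient = C(10,6) = 210.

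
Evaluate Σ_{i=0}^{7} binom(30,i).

2804012

1 + 30 + 435 + 4060 + 27405 + 142506 + 593775 + 2035800 = 2804012.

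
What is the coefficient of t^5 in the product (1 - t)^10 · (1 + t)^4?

Coefficient of t^5 = Σ_{j} C(10,j)·(-1)^j·C(4,5-j)·1^(5-j) for j from 1 to 5.
= (-10) + 180 + (-720) + 840 + (-252) = 38.

38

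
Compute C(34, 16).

C(34,16) = (34·33·32·31·30·29·28·27·26·25·24·23·22·21·20·19) / 16! = 46113021921146019840000 / 20922789888000 = 2203961430.

2203961430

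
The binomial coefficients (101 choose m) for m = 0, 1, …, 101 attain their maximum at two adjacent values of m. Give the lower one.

50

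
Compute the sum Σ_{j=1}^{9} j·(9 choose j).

2304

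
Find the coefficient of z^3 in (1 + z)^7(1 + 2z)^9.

2093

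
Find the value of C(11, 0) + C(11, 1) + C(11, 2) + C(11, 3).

1 + 11 + 55 + 165 = 232.

232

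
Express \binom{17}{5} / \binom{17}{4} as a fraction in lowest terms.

C(n,k+1)/C(n,k) = (n−k)/(k+1) = (17−4)/(4+1) = 13/5.

13/5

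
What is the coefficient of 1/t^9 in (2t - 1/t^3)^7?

General term: C(7,j)·(2t)^j·(-1/t^3)^(7-j), with t-exponent 1j − 3(7−j) = 4j − 21.
Set 4j − 21 = -9: j = 3.
C(7,3) = 35; 2^3 = 8; (-1)^4 = 1.
Coefficient = 35 · 8 · 1 = 280.

280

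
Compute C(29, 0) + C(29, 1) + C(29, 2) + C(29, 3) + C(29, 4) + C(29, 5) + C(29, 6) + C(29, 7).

1 + 29 + 406 + 3654 + 23751 + 118755 + 475020 + 1560780 = 2182396.

2182396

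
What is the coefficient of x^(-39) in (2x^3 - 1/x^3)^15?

30

General term: C(15,j)·(2x^3)^j·(-1/x^3)^(15-j), with x-exponent 3j − 3(15−j) = 6j − 45.
Set 6j − 45 = -39: j = 1.
C(15,1) = 15; 2^1 = 2; (-1)^14 = 1.
Coefficient = 15 · 2 · 1 = 30.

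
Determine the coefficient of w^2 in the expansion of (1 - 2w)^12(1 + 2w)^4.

Coefficient of w^2 = Σ_{j} C(12,j)·(-2)^j·C(4,2-j)·2^(2-j) for j from 0 to 2.
= 24 + (-192) + 264 = 96.

96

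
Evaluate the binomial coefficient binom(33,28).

237336

C(33,28) = C(33,5) by symmetry.
C(33,5) = (33·32·31·30·29) / 5! = 28480320 / 120 = 237336.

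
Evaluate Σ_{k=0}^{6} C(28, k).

499178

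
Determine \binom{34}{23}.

C(34,23) = C(34,11) by symmetry.
C(34,11) = (34·33·32·31·30·29·28·27·26·25·24) / 11! = 11420107066368000 / 39916800 = 286097760.

286097760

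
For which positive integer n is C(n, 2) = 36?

n(n−1)/2 = 36 ⇒ n(n−1) = 72. Since 9·8 = 72, n = 9.

9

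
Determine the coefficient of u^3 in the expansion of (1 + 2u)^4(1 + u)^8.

504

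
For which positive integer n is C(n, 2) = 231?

n(n−1)/2 = 231 ⇒ n(n−1) = 462. Since 22·21 = 462, n = 22.

22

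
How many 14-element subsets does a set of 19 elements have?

C(19,14) = C(19,5) by symmetry.
C(19,5) = (19·18·17·16·15) / 5! = 1395360 / 120 = 11628.

11628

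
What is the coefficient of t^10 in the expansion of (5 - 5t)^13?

The general term is C(13,j)·(5)^j·(-5t)^(13-j); the t^10 term has j = 3.
C(13,3) = 286.
Coefficient = C(13,3) · 5^3 · (-5)^10 = 286 · 125 · 9765625 = 349121093750.

349121093750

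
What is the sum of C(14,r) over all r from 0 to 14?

Setting x = 1 in (1+x)^14 gives Σ C(14,r) = 2^14 = 16384.

16384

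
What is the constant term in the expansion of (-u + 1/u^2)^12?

General term: C(12,j)·(-u)^j·(1/u^2)^(12-j), with u-exponent 1j − 2(12−j) = 3j − 24.
Set 3j − 24 = 0: j = 8.
C(12,8) = 495; (-1)^8 = 1; 1^4 = 1.
Coefficient = 495 · 1 · 1 = 495.

495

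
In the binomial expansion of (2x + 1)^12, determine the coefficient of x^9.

112640

The general term is C(12,j)·(2x)^j·(1)^(12-j); the x^9 term has j = 9.
C(12,9) = 220.
Coefficient = C(12,9) · 2^9 = 220 · 512 = 112640.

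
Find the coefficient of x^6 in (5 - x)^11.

1443750

The general term is C(11,j)·(5)^j·(-x)^(11-j); the x^6 term has j = 5.
C(11,5) = 462.
Coefficient = C(11,5) · 5^5 = 462 · 3125 = 1443750.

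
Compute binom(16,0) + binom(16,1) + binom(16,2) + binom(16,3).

697

1 + 16 + 120 + 560 = 697.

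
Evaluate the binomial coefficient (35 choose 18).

C(35,18) = C(35,17) by symmetry.
C(35,17) = (35·34·33·32·31·30·29·28·27·26·25·24·23·22·21·20·19) / 17! = 1613955767240110694400000 / 355687428096000 = 4537567650.

4537567650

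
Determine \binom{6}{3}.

C(6,3) = (6·5·4) / 3! = 120 / 6 = 20.

20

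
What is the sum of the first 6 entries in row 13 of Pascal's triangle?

1 + 13 + 78 + 286 + 715 + 1287 = 2380.

2380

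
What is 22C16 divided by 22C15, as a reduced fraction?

7/16

C(n,k+1)/C(n,k) = (n−k)/(k+1) = (22−15)/(15+1) = 7/16.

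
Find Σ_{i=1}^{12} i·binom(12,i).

24576

Differentiating (1+x)^12 and setting x=1: Σ i·C(12,i) = 12·2^11 = 24576.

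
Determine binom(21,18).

C(21,18) = C(21,3) by symmetry.
C(21,3) = (21·20·19) / 3! = 7980 / 6 = 1330.

1330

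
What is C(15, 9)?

5005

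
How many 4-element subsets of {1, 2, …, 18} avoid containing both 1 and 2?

2940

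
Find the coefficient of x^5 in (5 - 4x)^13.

-514800000000

The general term is C(13,j)·(5)^j·(-4x)^(13-j); the x^5 term has j = 8.
C(13,8) = 1287.
Coefficient = C(13,8) · 5^8 · (-4)^5 = 1287 · 390625 · (-1024) = -514800000000.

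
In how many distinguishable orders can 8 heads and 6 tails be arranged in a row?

Choose positions for the heads: C(14,8) = 3003.

3003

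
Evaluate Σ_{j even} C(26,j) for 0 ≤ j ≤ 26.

33554432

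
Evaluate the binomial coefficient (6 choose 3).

20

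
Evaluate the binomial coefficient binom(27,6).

296010

C(27,6) = (27·26·25·24·23·22) / 6! = 213127200 / 720 = 296010.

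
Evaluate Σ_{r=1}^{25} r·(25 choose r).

Differentiating (1+x)^25 and setting x=1: Σ r·C(25,r) = 25·2^24 = 419430400.

419430400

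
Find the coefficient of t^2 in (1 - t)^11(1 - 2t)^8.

343

Coefficient of t^2 = Σ_{j} C(11,j)·(-1)^j·C(8,2-j)·(-2)^(2-j) for j from 0 to 2.
= 112 + 176 + 55 = 343.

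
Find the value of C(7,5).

C(7,5) = C(7,2) by symmetry.
C(7,2) = (7·6) / 2! = 42 / 2 = 21.

21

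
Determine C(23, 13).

1144066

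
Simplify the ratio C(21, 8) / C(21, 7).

C(n,k+1)/C(n,k) = (n−k)/(k+1) = (21−7)/(7+1) = 14/8 = 7/4.

7/4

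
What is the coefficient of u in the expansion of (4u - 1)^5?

20

The general term is C(5,j)·(4u)^j·(-1)^(5-j); the u^1 term has j = 1.
C(5,1) = 5.
Coefficient = C(5,1) · 4^1 = 5 · 4 = 20.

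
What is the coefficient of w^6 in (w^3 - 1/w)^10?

General term: C(10,j)·(w^3)^j·(-1/w)^(10-j), with w-exponent 3j − 1(10−j) = 4j − 10.
Set 4j − 10 = 6: j = 4.
C(10,4) = 210; 1^4 = 1; (-1)^6 = 1.
Coefficient = 210 · 1 · 1 = 210.

210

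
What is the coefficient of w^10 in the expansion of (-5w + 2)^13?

22343750000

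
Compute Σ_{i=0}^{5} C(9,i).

382

1 + 9 + 36 + 84 + 126 + 126 = 382.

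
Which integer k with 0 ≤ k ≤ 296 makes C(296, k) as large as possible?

C(296,k) is maximized at k = 296/2 = 148.

148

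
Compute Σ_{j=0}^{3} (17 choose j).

834

1 + 17 + 136 + 680 = 834.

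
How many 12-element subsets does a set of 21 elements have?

293930

C(21,12) = C(21,9) by symmetry.
C(21,9) = (21·20·19·18·17·16·15·14·13) / 9! = 106661318400 / 362880 = 293930.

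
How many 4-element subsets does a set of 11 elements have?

330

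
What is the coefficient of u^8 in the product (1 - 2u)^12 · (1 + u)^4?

-17424

Coefficient of u^8 = Σ_{j} C(12,j)·(-2)^j·C(4,8-j)·1^(8-j) for j from 4 to 8.
= 7920 + (-101376) + 354816 + (-405504) + 126720 = -17424.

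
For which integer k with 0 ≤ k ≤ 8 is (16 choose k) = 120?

C(16,k) increases on 0 ≤ k ≤ 8. C(16,1) = 16 and C(16,2) = 120, so k = 2.

2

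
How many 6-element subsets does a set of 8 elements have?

28

C(8,6) = C(8,2) by symmetry.
C(8,2) = (8·7) / 2! = 56 / 2 = 28.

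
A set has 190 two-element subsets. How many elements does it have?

20

n(n−1)/2 = 190 ⇒ n(n−1) = 380. Since 20·19 = 380, n = 20.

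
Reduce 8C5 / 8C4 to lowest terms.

C(n,k+1)/C(n,k) = (n−k)/(k+1) = (8−4)/(4+1) = 4/5.

4/5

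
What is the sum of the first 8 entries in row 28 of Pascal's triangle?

1683218

1 + 28 + 378 + 3276 + 20475 + 98280 + 376740 + 1184040 = 1683218.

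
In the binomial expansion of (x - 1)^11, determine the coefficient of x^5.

The general term is C(11,j)·(x)^j·(-1)^(11-j); the x^5 term has j = 5.
C(11,5) = 462.
Coefficient = C(11,5) = 462.

462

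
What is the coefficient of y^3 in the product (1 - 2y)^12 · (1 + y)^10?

-80

Coefficient of y^3 = Σ_{j} C(12,j)·(-2)^j·C(10,3-j)·1^(3-j) for j from 0 to 3.
= 120 + (-1080) + 2640 + (-1760) = -80.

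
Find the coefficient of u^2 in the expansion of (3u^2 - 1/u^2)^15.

-42220035

General term: C(15,j)·(3u^2)^j·(-1/u^2)^(15-j), with u-exponent 2j − 2(15−j) = 4j − 30.
Set 4j − 30 = 2: j = 8.
C(15,8) = 6435; 3^8 = 6561; (-1)^7 = -1.
Coefficient = 6435 · 6561 · (-1) = -42220035.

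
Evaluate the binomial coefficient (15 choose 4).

1365

C(15,4) = (15·14·13·12) / 4! = 32760 / 24 = 1365.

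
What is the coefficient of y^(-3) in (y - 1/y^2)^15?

5005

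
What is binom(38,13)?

5414950296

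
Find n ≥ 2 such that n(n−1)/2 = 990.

45

n(n−1)/2 = 990 ⇒ n(n−1) = 1980. Since 45·44 = 1980, n = 45.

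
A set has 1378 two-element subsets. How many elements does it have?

n(n−1)/2 = 1378 ⇒ n(n−1) = 2756. Since 53·52 = 2756, n = 53.

53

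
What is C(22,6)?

74613

C(22,6) = (22·21·20·19·18·17) / 6! = 53721360 / 720 = 74613.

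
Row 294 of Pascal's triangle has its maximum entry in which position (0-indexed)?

C(294,k) is maximized at k = 294/2 = 147.

147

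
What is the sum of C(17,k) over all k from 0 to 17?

131072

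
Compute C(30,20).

30045015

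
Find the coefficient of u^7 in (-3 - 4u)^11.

-437944320

The general term is C(11,j)·(-3)^j·(-4u)^(11-j); the u^7 term has j = 4.
C(11,4) = 330.
Coefficient = C(11,4) · (-3)^4 · (-4)^7 = 330 · 81 · (-16384) = -437944320.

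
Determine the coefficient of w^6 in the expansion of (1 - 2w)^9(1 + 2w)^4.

Coefficient of w^6 = Σ_{j} C(9,j)·(-2)^j·C(4,6-j)·2^(6-j) for j from 2 to 6.
= 2304 + (-21504) + 48384 + (-32256) + 5376 = 2304.

2304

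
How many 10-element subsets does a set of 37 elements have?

C(37,10) = (37·36·35·34·33·32·31·30·29·28) / 10! = 1264020397516800 / 3628800 = 348330136.

348330136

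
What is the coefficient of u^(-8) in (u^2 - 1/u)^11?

General term: C(11,j)·(u^2)^j·(-1/u)^(11-j), with u-exponent 2j − 1(11−j) = 3j − 11.
Set 3j − 11 = -8: j = 1.
C(11,1) = 11; 1^1 = 1; (-1)^10 = 1.
Coefficient = 11 · 1 · 1 = 11.

11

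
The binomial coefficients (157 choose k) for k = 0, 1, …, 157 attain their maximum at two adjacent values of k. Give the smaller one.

78

For odd n = 157, C(157,k) peaks at k = (n−1)/2 and (n+1)/2; the smaller is 78.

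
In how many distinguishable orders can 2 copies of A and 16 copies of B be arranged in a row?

153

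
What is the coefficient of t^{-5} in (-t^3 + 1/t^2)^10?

General term: C(10,j)·(-t^3)^j·(1/t^2)^(10-j), with t-exponent 3j − 2(10−j) = 5j − 20.
Set 5j − 20 = -5: j = 3.
C(10,3) = 120; (-1)^3 = -1; 1^7 = 1.
Coefficient = 120 · (-1) · 1 = -120.

-120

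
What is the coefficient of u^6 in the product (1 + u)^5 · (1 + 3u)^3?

414

Coefficient of u^6 = Σ_{j} C(5,j)·1^j·C(3,6-j)·3^(6-j) for j from 3 to 5.
= 270 + 135 + 9 = 414.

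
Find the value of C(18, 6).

C(18,6) = (18·17·16·15·14·13) / 6! = 13366080 / 720 = 18564.

18564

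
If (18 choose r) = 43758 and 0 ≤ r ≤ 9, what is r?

8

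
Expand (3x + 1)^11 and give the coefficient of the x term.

33

The general term is C(11,j)·(3x)^j·(1)^(11-j); the x^1 term has j = 1.
C(11,1) = 11.
Coefficient = C(11,1) · 3^1 = 11 · 3 = 33.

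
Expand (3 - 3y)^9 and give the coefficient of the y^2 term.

708588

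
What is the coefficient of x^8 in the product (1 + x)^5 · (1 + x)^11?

12870

(1 + x)^5(1 + x)^11 = (1 + x)^16, so the coefficient of x^8 is C(16,8)·1^8 = 12870·1 = 12870.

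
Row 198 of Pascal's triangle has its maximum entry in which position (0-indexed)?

99

C(198,m) is maximized at m = 198/2 = 99.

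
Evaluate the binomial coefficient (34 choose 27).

C(34,27) = C(34,7) by symmetry.
C(34,7) = (34·33·32·31·30·29·28) / 7! = 27113264640 / 5040 = 5379616.

5379616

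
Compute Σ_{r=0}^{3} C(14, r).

470

1 + 14 + 91 + 364 = 470.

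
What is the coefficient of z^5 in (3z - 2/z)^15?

General term: C(15,j)·(3z)^j·(-2/z)^(15-j), with z-exponent 1j − 1(15−j) = 2j − 15.
Set 2j − 15 = 5: j = 10.
C(15,10) = 3003; 3^10 = 59049; (-2)^5 = -32.
Coefficient = 3003 · 59049 · (-32) = -5674372704.

-5674372704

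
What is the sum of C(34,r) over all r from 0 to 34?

17179869184

The entries of row 34 sum to 2^34 = 17179869184.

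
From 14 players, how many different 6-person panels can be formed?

This is C(14,6) = 3003.

3003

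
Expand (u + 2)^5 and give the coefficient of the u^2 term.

80

The general term is C(5,j)·(u)^j·(2)^(5-j); the u^2 term has j = 2.
C(5,2) = 10.
Coefficient = C(5,2) · 2^3 = 10 · 8 = 80.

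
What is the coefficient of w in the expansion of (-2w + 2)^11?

-22528

The general term is C(11,j)·(-2w)^j·(2)^(11-j); the w^1 term has j = 1.
C(11,1) = 11.
Coefficient = C(11,1) · (-2)^1 · 2^10 = 11 · (-2) · 1024 = -22528.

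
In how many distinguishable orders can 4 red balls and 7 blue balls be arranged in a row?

330

Choose positions for the red balls: C(11,4) = 330.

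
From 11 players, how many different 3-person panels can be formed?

This is C(11,3) = 165.

165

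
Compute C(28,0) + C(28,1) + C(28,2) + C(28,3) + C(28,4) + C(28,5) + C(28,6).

499178

1 + 28 + 378 + 3276 + 20475 + 98280 + 376740 = 499178.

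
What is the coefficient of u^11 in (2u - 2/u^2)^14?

-229376

General term: C(14,j)·(2u)^j·(-2/u^2)^(14-j), with u-exponent 1j − 2(14−j) = 3j − 28.
Set 3j − 28 = 11: j = 13.
C(14,13) = 14; 2^13 = 8192; (-2)^1 = -2.
Coefficient = 14 · 8192 · (-2) = -229376.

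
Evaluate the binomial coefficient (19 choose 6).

C(19,6) = (19·18·17·16·15·14) / 6! = 19535040 / 720 = 27132.

27132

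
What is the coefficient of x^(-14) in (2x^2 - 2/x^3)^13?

General term: C(13,j)·(2x^2)^j·(-2/x^3)^(13-j), with x-exponent 2j − 3(13−j) = 5j − 39.
Set 5j − 39 = -14: j = 5.
C(13,5) = 1287; 2^5 = 32; (-2)^8 = 256.
Coefficient = 1287 · 32 · 256 = 10543104.

10543104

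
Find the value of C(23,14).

817190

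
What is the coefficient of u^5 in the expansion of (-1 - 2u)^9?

The general term is C(9,j)·(-1)^j·(-2u)^(9-j); the u^5 term has j = 4.
C(9,4) = 126.
Coefficient = C(9,4) · (-2)^5 = 126 · (-32) = -4032.

-4032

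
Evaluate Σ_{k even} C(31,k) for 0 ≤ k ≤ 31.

Even-k terms of row 31 sum to 2^30 = 1073741824.

1073741824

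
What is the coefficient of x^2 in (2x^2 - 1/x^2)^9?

General term: C(9,j)·(2x^2)^j·(-1/x^2)^(9-j), with x-exponent 2j − 2(9−j) = 4j − 18.
Set 4j − 18 = 2: j = 5.
C(9,5) = 126; 2^5 = 32; (-1)^4 = 1.
Coefficient = 126 · 32 · 1 = 4032.

4032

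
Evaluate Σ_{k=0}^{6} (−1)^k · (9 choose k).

The partial alternating sum Σ_{k=0}^{6} (−1)^k C(9,k) = (−1)^6 C(8,6) = 28.

28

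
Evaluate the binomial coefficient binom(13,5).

1287

C(13,5) = (13·12·11·10·9) / 5! = 154440 / 120 = 1287.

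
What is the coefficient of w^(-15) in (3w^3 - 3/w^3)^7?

General term: C(7,j)·(3w^3)^j·(-3/w^3)^(7-j), with w-exponent 3j − 3(7−j) = 6j − 21.
Set 6j − 21 = -15: j = 1.
C(7,1) = 7; 3^1 = 3; (-3)^6 = 729.
Coefficient = 7 · 3 · 729 = 15309.

15309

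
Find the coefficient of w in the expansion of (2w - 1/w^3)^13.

-292864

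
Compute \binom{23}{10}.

1144066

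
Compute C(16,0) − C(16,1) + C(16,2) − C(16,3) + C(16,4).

1365

The partial alternating sum Σ_{k=0}^{4} (−1)^k C(16,k) = (−1)^4 C(15,4) = 1365.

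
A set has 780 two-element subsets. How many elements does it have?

40

n(n−1)/2 = 780 ⇒ n(n−1) = 1560. Since 40·39 = 1560, n = 40.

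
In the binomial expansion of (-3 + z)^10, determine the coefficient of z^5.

The general term is C(10,j)·(-3)^j·(z)^(10-j); the z^5 term has j = 5.
C(10,5) = 252.
Coefficient = C(10,5) · (-3)^5 = 252 · (-243) = -61236.

-61236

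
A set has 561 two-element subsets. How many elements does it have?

34

n(n−1)/2 = 561 ⇒ n(n−1) = 1122. Since 34·33 = 1122, n = 34.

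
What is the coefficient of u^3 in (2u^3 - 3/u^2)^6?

General term: C(6,j)·(2u^3)^j·(-3/u^2)^(6-j), with u-exponent 3j − 2(6−j) = 5j − 12.
Set 5j − 12 = 3: j = 3.
C(6,3) = 20; 2^3 = 8; (-3)^3 = -27.
Coefficient = 20 · 8 · (-27) = -4320.

-4320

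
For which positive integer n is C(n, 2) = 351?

n(n−1)/2 = 351 ⇒ n(n−1) = 702. Since 27·26 = 702, n = 27.

27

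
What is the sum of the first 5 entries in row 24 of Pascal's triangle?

12951

1 + 24 + 276 + 2024 + 10626 = 12951.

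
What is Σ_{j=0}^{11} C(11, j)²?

705432

By Vandermonde's identity, Σ C(11,j)² = C(22,11) = 705432.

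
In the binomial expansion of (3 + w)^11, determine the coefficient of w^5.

336798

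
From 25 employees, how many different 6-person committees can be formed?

This is C(25,6) = 177100.

177100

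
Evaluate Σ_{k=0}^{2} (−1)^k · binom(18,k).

136

The partial alternating sum Σ_{k=0}^{2} (−1)^k C(18,k) = (−1)^2 C(17,2) = 136.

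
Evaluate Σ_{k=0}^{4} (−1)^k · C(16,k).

1365

The partial alternating sum Σ_{k=0}^{4} (−1)^k C(16,k) = (−1)^4 C(15,4) = 1365.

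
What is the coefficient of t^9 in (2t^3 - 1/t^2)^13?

219648

General term: C(13,j)·(2t^3)^j·(-1/t^2)^(13-j), with t-exponent 3j − 2(13−j) = 5j − 26.
Set 5j − 26 = 9: j = 7.
C(13,7) = 1716; 2^7 = 128; (-1)^6 = 1.
Coefficient = 1716 · 128 · 1 = 219648.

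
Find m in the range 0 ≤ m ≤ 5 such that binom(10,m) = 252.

5

C(10,m) increases on 0 ≤ m ≤ 5. C(10,4) = 210 and C(10,5) = 252, so m = 5.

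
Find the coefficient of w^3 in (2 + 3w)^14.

The general term is C(14,j)·(2)^j·(3w)^(14-j); the w^3 term has j = 11.
C(14,11) = 364.
Coefficient = C(14,11) · 2^11 · 3^3 = 364 · 2048 · 27 = 20127744.

20127744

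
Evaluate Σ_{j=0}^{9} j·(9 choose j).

2304

Differentiating (1+x)^9 and setting x=1: Σ j·C(9,j) = 9·2^8 = 2304.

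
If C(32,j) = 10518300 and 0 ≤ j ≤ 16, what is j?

8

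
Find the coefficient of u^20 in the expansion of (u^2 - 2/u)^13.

General term: C(13,j)·(u^2)^j·(-2/u)^(13-j), with u-exponent 2j − 1(13−j) = 3j − 13.
Set 3j − 13 = 20: j = 11.
C(13,11) = 78; 1^11 = 1; (-2)^2 = 4.
Coefficient = 78 · 1 · 4 = 312.

312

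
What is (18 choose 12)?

C(18,12) = C(18,6) by symmetry.
C(18,6) = (18·17·16·15·14·13) / 6! = 13366080 / 720 = 18564.

18564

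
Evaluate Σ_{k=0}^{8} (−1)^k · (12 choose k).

The partial alternating sum Σ_{k=0}^{8} (−1)^k C(12,k) = (−1)^8 C(11,8) = 165.

165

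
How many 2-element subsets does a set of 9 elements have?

36

C(9,2) = (9·8) / 2! = 72 / 2 = 36.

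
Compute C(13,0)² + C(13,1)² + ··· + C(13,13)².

Σ C(13,r)² is the coefficient of x^13 in (1+x)^13(1+x)^13 = (1+x)^26, i.e. C(26,13) = 10400600.

10400600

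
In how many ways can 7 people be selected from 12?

This is C(12,7) = 792.

792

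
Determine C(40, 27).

C(40,27) = C(40,13) by symmetry.
C(40,13) = (40·39·38·37·36·35·34·33·32·31·30·29·28) / 13! = 74931129164795904000 / 6227020800 = 12033222880.

12033222880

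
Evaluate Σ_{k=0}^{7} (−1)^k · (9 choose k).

-8

The partial alternating sum Σ_{k=0}^{7} (−1)^k C(9,k) = (−1)^7 C(8,7) = -8.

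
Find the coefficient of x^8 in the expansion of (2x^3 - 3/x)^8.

90720

General term: C(8,j)·(2x^3)^j·(-3/x)^(8-j), with x-exponent 3j − 1(8−j) = 4j − 8.
Set 4j − 8 = 8: j = 4.
C(8,4) = 70; 2^4 = 16; (-3)^4 = 81.
Coefficient = 70 · 16 · 81 = 90720.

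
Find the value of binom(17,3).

680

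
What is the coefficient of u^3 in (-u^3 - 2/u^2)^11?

-29568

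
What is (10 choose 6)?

210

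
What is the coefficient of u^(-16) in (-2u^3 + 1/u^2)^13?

General term: C(13,j)·(-2u^3)^j·(1/u^2)^(13-j), with u-exponent 3j − 2(13−j) = 5j − 26.
Set 5j − 26 = -16: j = 2.
C(13,2) = 78; (-2)^2 = 4; 1^11 = 1.
Coefficient = 78 · 4 · 1 = 312.

312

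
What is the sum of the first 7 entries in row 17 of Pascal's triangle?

21778

1 + 17 + 136 + 680 + 2380 + 6188 + 12376 = 21778.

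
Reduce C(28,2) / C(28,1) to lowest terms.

C(n,k+1)/C(n,k) = (n−k)/(k+1) = (28−1)/(1+1) = 27/2.

27/2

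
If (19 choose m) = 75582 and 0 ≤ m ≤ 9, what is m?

8

C(19,m) increases on 0 ≤ m ≤ 9. C(19,7) = 50388 and C(19,8) = 75582, so m = 8.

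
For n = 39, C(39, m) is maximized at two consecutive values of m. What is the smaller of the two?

19

For odd n = 39, C(39,m) peaks at m = (n−1)/2 and (n+1)/2; the smaller is 19.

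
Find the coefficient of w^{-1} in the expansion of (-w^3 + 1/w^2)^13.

-1287

General term: C(13,j)·(-w^3)^j·(1/w^2)^(13-j), with w-exponent 3j − 2(13−j) = 5j − 26.
Set 5j − 26 = -1: j = 5.
C(13,5) = 1287; (-1)^5 = -1; 1^8 = 1.
Coefficient = 1287 · (-1) · 1 = -1287.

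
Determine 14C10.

1001

C(14,10) = C(14,4) by symmetry.
C(14,4) = (14·13·12·11) / 4! = 24024 / 24 = 1001.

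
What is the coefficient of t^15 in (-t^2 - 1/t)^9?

-9

General term: C(9,j)·(-t^2)^j·(-1/t)^(9-j), with t-exponent 2j − 1(9−j) = 3j − 9.
Set 3j − 9 = 15: j = 8.
C(9,8) = 9; (-1)^8 = 1; (-1)^1 = -1.
Coefficient = 9 · 1 · (-1) = -9.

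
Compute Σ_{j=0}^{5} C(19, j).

1 + 19 + 171 + 969 + 3876 + 11628 = 16664.

16664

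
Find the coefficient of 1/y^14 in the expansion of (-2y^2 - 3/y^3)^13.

General term: C(13,j)·(-2y^2)^j·(-3/y^3)^(13-j), with y-exponent 2j − 3(13−j) = 5j − 39.
Set 5j − 39 = -14: j = 5.
C(13,5) = 1287; (-2)^5 = -32; (-3)^8 = 6561.
Coefficient = 1287 · (-32) · 6561 = -270208224.

-270208224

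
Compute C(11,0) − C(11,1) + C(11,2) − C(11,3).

The partial alternating sum Σ_{k=0}^{3} (−1)^k C(11,k) = (−1)^3 C(10,3) = -120.

-120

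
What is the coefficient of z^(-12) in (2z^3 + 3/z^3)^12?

General term: C(12,j)·(2z^3)^j·(3/z^3)^(12-j), with z-exponent 3j − 3(12−j) = 6j − 36.
Set 6j − 36 = -12: j = 4.
C(12,4) = 495; 2^4 = 16; 3^8 = 6561.
Coefficient = 495 · 16 · 6561 = 51963120.

51963120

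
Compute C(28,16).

30421755

C(28,16) = C(28,12) by symmetry.
C(28,12) = (28·27·26·25·24·23·22·21·20·19·18·17) / 12! = 14572069319808000 / 479001600 = 30421755.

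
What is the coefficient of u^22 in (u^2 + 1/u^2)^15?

General term: C(15,j)·(u^2)^j·(1/u^2)^(15-j), with u-exponent 2j − 2(15−j) = 4j − 30.
Set 4j − 30 = 22: j = 13.
C(15,13) = 105; 1^13 = 1; 1^2 = 1.
Coefficient = 105 · 1 · 1 = 105.

105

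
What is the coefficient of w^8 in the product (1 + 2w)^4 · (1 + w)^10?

Coefficient of w^8 = Σ_{j} C(4,j)·2^j·C(10,8-j)·1^(8-j) for j from 0 to 4.
= 45 + 960 + 5040 + 8064 + 3360 = 17469.

17469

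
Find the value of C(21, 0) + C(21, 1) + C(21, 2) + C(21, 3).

1562

1 + 21 + 210 + 1330 = 1562.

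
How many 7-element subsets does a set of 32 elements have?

C(32,7) = (32·31·30·29·28·27·26) / 7! = 16963914240 / 5040 = 3365856.

3365856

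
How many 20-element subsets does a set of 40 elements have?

137846528820

C(40,20) = (40·39·38·37·36·35·34·33·32·31·30·29·28·27·26·25·24·23·22·21) / 20! = 335367096786357081410764800000 / 2432902008176640000 = 137846528820.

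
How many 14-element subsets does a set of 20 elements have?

38760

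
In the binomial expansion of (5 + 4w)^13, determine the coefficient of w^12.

1090519040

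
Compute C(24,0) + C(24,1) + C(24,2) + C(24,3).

2325

1 + 24 + 276 + 2024 = 2325.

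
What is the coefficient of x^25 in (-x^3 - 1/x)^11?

General term: C(11,j)·(-x^3)^j·(-1/x)^(11-j), with x-exponent 3j − 1(11−j) = 4j − 11.
Set 4j − 11 = 25: j = 9.
C(11,9) = 55; (-1)^9 = -1; (-1)^2 = 1.
Coefficient = 55 · (-1) · 1 = -55.

-55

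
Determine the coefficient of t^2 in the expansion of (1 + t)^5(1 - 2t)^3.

Coefficient of t^2 = Σ_{j} C(5,j)·1^j·C(3,2-j)·(-2)^(2-j) for j from 0 to 2.
= 12 + (-30) + 10 = -8.

-8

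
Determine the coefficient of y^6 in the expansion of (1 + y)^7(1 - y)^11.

Coefficient of y^6 = Σ_{j} C(7,j)·1^j·C(11,6-j)·(-1)^(6-j) for j from 0 to 6.
= 462 + (-3234) + 6930 + (-5775) + 1925 + (-231) + 7 = 84.

84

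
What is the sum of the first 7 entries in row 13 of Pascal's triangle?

1 + 13 + 78 + 286 + 715 + 1287 + 1716 = 4096.

4096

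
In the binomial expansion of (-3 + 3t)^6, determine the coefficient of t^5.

The general term is C(6,j)·(-3)^j·(3t)^(6-j); the t^5 term has j = 1.
C(6,1) = 6.
Coefficient = C(6,1) · (-3)^1 · 3^5 = 6 · (-3) · 243 = -4374.

-4374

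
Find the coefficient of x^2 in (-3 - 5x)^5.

-6750

The general term is C(5,j)·(-3)^j·(-5x)^(5-j); the x^2 term has j = 3.
C(5,3) = 10.
Coefficient = C(5,3) · (-3)^3 · (-5)^2 = 10 · (-27) · 25 = -6750.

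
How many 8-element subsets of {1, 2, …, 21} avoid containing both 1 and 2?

176358

All 8-subsets: C(21,8) = 203490. Those containing both fixed elements: C(19,6) = 27132.
203490 − 27132 = 176358.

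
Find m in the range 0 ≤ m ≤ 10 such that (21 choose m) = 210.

C(21,m) increases on 0 ≤ m ≤ 10. C(21,1) = 21 and C(21,2) = 210, so m = 2.

2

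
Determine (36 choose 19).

C(36,19) = C(36,17) by symmetry.
C(36,17) = (36·35·34·33·32·31·30·29·28·27·26·25·24·23·22·21·20) / 17! = 3058021453718104473600000 / 355687428096000 = 8597496600.

8597496600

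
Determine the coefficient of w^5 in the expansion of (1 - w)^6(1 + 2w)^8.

Coefficient of w^5 = Σ_{j} C(6,j)·(-1)^j·C(8,5-j)·2^(5-j) for j from 0 to 5.
= 1792 + (-6720) + 6720 + (-2240) + 240 + (-6) = -214.

-214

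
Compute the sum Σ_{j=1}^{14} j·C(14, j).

114688

Since j·C(14,j) = 14·C(13,j−1), the sum is 14·2^13 = 14·8192 = 114688.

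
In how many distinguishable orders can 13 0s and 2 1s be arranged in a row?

105

Choose positions for the 0s: C(15,13) = 105.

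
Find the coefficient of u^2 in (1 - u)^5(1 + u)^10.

Coefficient of u^2 = Σ_{j} C(5,j)·(-1)^j·C(10,2-j)·1^(2-j) for j from 0 to 2.
= 45 + (-50) + 10 = 5.

5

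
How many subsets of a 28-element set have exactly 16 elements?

Choose the 16 positions: C(28,16) = 30421755.

30421755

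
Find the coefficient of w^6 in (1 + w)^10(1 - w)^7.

28

Coefficient of w^6 = Σ_{j} C(10,j)·1^j·C(7,6-j)·(-1)^(6-j) for j from 0 to 6.
= 7 + (-210) + 1575 + (-4200) + 4410 + (-1764) + 210 = 28.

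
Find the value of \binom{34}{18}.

2203961430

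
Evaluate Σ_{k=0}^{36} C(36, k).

68719476736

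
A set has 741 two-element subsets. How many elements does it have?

n(n−1)/2 = 741 ⇒ n(n−1) = 1482. Since 39·38 = 1482, n = 39.

39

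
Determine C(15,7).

6435

C(15,7) = (15·14·13·12·11·10·9) / 7! = 32432400 / 5040 = 6435.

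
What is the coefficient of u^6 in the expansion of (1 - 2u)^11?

29568

The general term is C(11,j)·(1)^j·(-2u)^(11-j); the u^6 term has j = 5.
C(11,5) = 462.
Coefficient = C(11,5) · (-2)^6 = 462 · 64 = 29568.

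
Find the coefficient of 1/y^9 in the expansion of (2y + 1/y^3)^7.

280

General term: C(7,j)·(2y)^j·(1/y^3)^(7-j), with y-exponent 1j − 3(7−j) = 4j − 21.
Set 4j − 21 = -9: j = 3.
C(7,3) = 35; 2^3 = 8; 1^4 = 1.
Coefficient = 35 · 8 · 1 = 280.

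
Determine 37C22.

9364199760

C(37,22) = C(37,15) by symmetry.
C(37,15) = (37·36·35·34·33·32·31·30·29·28·27·26·25·24·23) / 15! = 12245324002983751680000 / 1307674368000 = 9364199760.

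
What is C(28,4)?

20475

C(28,4) = (28·27·26·25) / 4! = 491400 / 24 = 20475.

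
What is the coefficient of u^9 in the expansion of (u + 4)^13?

183040

The general term is C(13,j)·(u)^j·(4)^(13-j); the u^9 term has j = 9.
C(13,9) = 715.
Coefficient = C(13,9) · 4^4 = 715 · 256 = 183040.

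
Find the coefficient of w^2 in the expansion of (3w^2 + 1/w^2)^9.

General term: C(9,j)·(3w^2)^j·(1/w^2)^(9-j), with w-exponent 2j − 2(9−j) = 4j − 18.
Set 4j − 18 = 2: j = 5.
C(9,5) = 126; 3^5 = 243; 1^4 = 1.
Coefficient = 126 · 243 · 1 = 30618.

30618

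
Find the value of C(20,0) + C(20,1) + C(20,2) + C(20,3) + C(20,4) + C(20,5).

1 + 20 + 190 + 1140 + 4845 + 15504 = 21700.

21700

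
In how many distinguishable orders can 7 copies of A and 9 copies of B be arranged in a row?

Choose positions for the A's: C(16,7) = 11440.

11440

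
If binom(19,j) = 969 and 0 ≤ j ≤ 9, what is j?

3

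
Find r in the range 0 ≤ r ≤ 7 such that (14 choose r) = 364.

3

C(14,r) increases on 0 ≤ r ≤ 7. C(14,2) = 91 and C(14,3) = 364, so r = 3.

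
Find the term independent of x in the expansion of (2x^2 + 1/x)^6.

General term: C(6,j)·(2x^2)^j·(1/x)^(6-j), with x-exponent 2j − 1(6−j) = 3j − 6.
Set 3j − 6 = 0: j = 2.
C(6,2) = 15; 2^2 = 4; 1^4 = 1.
Coefficient = 15 · 4 · 1 = 60.

60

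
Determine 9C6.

84

C(9,6) = C(9,3) by symmetry.
C(9,3) = (9·8·7) / 3! = 504 / 6 = 84.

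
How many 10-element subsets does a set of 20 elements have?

184756

C(20,10) = (20·19·18·17·16·15·14·13·12·11) / 10! = 670442572800 / 3628800 = 184756.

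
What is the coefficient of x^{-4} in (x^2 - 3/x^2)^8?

General term: C(8,j)·(x^2)^j·(-3/x^2)^(8-j), with x-exponent 2j − 2(8−j) = 4j − 16.
Set 4j − 16 = -4: j = 3.
C(8,3) = 56; 1^3 = 1; (-3)^5 = -243.
Coefficient = 56 · 1 · (-243) = -13608.

-13608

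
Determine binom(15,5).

3003

C(15,5) = (15·14·13·12·11) / 5! = 360360 / 120 = 3003.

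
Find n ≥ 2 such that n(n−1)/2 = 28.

8

n(n−1)/2 = 28 ⇒ n(n−1) = 56. Since 8·7 = 56, n = 8.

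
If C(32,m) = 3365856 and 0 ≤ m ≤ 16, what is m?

C(32,m) increases on 0 ≤ m ≤ 16. C(32,6) = 906192 and C(32,7) = 3365856, so m = 7.

7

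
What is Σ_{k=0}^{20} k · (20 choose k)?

Since k·C(20,k) = 20·C(19,k−1), the sum is 20·2^19 = 20·524288 = 10485760.

10485760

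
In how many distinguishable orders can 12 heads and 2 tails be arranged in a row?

91

Choose positions for the heads: C(14,12) = 91.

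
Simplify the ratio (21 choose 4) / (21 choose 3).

9/2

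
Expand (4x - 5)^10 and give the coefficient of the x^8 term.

73728000

The general term is C(10,j)·(4x)^j·(-5)^(10-j); the x^8 term has j = 8.
C(10,8) = 45.
Coefficient = C(10,8) · 4^8 · (-5)^2 = 45 · 65536 · 25 = 73728000.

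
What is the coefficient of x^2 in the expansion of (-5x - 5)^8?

10937500

The general term is C(8,j)·(-5x)^j·(-5)^(8-j); the x^2 term has j = 2.
C(8,2) = 28.
Coefficient = C(8,2) · (-5)^2 · (-5)^6 = 28 · 25 · 15625 = 10937500.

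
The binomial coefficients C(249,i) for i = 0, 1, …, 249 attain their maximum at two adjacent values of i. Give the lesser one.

124

For odd n = 249, C(249,i) peaks at i = (n−1)/2 and (n+1)/2; the lesser is 124.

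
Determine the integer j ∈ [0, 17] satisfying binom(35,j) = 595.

C(35,j) increases on 0 ≤ j ≤ 17. C(35,1) = 35 and C(35,2) = 595, so j = 2.

2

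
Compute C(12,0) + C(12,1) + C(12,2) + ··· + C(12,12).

The entries of row 12 sum to 2^12 = 4096.

4096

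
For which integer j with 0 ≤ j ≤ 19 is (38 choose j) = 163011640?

C(38,j) increases on 0 ≤ j ≤ 19. C(38,8) = 48903492 and C(38,9) = 163011640, so j = 9.

9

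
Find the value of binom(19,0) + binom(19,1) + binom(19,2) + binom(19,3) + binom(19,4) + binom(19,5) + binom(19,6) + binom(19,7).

1 + 19 + 171 + 969 + 3876 + 11628 + 27132 + 50388 = 94184.

94184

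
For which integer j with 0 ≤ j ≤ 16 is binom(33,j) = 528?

2

C(33,j) increases on 0 ≤ j ≤ 16. C(33,1) = 33 and C(33,2) = 528, so j = 2.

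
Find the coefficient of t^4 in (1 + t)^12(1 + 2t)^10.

31655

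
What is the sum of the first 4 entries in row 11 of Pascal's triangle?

232

1 + 11 + 55 + 165 = 232.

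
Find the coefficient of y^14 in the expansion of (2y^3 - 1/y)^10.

General term: C(10,j)·(2y^3)^j·(-1/y)^(10-j), with y-exponent 3j − 1(10−j) = 4j − 10.
Set 4j − 10 = 14: j = 6.
C(10,6) = 210; 2^6 = 64; (-1)^4 = 1.
Coefficient = 210 · 64 · 1 = 13440.

13440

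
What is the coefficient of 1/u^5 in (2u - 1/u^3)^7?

-560

General term: C(7,j)·(2u)^j·(-1/u^3)^(7-j), with u-exponent 1j − 3(7−j) = 4j − 21.
Set 4j − 21 = -5: j = 4.
C(7,4) = 35; 2^4 = 16; (-1)^3 = -1.
Coefficient = 35 · 16 · (-1) = -560.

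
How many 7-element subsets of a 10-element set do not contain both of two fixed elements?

64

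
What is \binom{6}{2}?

15

C(6,2) = (6·5) / 2! = 30 / 2 = 15.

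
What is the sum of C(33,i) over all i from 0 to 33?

The entries of row 33 sum to 2^33 = 8589934592.

8589934592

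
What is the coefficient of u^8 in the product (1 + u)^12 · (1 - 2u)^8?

2895

Coefficient of u^8 = Σ_{j} C(12,j)·1^j·C(8,8-j)·(-2)^(8-j) for j from 0 to 8.
= 256 + (-12288) + 118272 + (-394240) + 554400 + (-354816) + 103488 + (-12672) + 495 = 2895.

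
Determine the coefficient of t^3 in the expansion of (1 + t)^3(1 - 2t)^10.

Coefficient of t^3 = Σ_{j} C(3,j)·1^j·C(10,3-j)·(-2)^(3-j) for j from 0 to 3.
= (-960) + 540 + (-60) + 1 = -479.

-479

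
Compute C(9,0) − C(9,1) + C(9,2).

The partial alternating sum Σ_{k=0}^{2} (−1)^k C(9,k) = (−1)^2 C(8,2) = 28.

28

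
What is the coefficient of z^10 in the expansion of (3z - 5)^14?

The general term is C(14,j)·(3z)^j·(-5)^(14-j); the z^10 term has j = 10.
C(14,10) = 1001.
Coefficient = C(14,10) · 3^10 · (-5)^4 = 1001 · 59049 · 625 = 36942530625.

36942530625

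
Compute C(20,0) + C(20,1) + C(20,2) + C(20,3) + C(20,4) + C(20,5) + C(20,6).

60460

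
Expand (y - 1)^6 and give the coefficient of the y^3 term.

-20

The general term is C(6,j)·(y)^j·(-1)^(6-j); the y^3 term has j = 3.
C(6,3) = 20.
Coefficient = C(6,3) · (-1)^3 = 20 · (-1) = -20.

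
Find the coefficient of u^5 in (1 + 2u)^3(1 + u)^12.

6930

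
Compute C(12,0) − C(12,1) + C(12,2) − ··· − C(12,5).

The partial alternating sum Σ_{k=0}^{5} (−1)^k C(12,k) = (−1)^5 C(11,5) = -462.

-462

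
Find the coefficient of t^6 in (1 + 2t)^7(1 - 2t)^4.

896

Coefficient of t^6 = Σ_{j} C(7,j)·2^j·C(4,6-j)·(-2)^(6-j) for j from 2 to 6.
= 1344 + (-8960) + 13440 + (-5376) + 448 = 896.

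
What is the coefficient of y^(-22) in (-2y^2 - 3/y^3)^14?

945728784

General term: C(14,j)·(-2y^2)^j·(-3/y^3)^(14-j), with y-exponent 2j − 3(14−j) = 5j − 42.
Set 5j − 42 = -22: j = 4.
C(14,4) = 1001; (-2)^4 = 16; (-3)^10 = 59049.
Coefficient = 1001 · 16 · 59049 = 945728784.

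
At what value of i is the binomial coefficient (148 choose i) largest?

C(148,i) is maximized at i = 148/2 = 74.

74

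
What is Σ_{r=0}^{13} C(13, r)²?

10400600

By Vandermonde's identity, Σ C(13,r)² = C(26,13) = 10400600.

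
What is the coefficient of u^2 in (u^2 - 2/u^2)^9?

2016

General term: C(9,j)·(u^2)^j·(-2/u^2)^(9-j), with u-exponent 2j − 2(9−j) = 4j − 18.
Set 4j − 18 = 2: j = 5.
C(9,5) = 126; 1^5 = 1; (-2)^4 = 16.
Coefficient = 126 · 1 · 16 = 2016.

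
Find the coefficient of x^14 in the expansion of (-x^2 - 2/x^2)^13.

General term: C(13,j)·(-x^2)^j·(-2/x^2)^(13-j), with x-exponent 2j − 2(13−j) = 4j − 26.
Set 4j − 26 = 14: j = 10.
C(13,10) = 286; (-1)^10 = 1; (-2)^3 = -8.
Coefficient = 286 · 1 · (-8) = -2288.

-2288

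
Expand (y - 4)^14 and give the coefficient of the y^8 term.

The general term is C(14,j)·(y)^j·(-4)^(14-j); the y^8 term has j = 8.
C(14,8) = 3003.
Coefficient = C(14,8) · (-4)^6 = 3003 · 4096 = 12300288.

12300288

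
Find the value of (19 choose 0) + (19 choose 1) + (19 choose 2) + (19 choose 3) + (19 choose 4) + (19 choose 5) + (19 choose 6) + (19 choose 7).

94184

1 + 19 + 171 + 969 + 3876 + 11628 + 27132 + 50388 = 94184.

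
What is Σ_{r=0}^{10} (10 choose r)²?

184756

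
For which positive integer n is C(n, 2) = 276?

24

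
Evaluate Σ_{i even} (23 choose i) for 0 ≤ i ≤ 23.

Even-i terms of row 23 sum to 2^22 = 4194304.

4194304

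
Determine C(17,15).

136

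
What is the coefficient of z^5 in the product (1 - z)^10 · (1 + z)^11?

45

Coefficient of z^5 = Σ_{j} C(10,j)·(-1)^j·C(11,5-j)·1^(5-j) for j from 0 to 5.
= 462 + (-3300) + 7425 + (-6600) + 2310 + (-252) = 45.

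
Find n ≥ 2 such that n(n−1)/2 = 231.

22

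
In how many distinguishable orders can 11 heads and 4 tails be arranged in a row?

1365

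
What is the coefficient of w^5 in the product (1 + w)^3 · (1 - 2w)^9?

144

Coefficient of w^5 = Σ_{j} C(3,j)·1^j·C(9,5-j)·(-2)^(5-j) for j from 0 to 3.
= (-4032) + 6048 + (-2016) + 144 = 144.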